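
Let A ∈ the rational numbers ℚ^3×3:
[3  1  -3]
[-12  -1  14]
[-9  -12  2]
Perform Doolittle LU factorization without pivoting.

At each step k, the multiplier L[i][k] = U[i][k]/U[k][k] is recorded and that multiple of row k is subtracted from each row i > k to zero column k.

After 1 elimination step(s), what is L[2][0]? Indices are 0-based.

Step 1: pivot at (0,0) is 3.
  row1 ← row1 − (-4)·row0  ⇒  L[1][0]=-4, U row1=(0, 3, 2)
  row2 ← row2 − (-3)·row0  ⇒  L[2][0]=-3, U row2=(0, -9, -7)

L[2][0] = -3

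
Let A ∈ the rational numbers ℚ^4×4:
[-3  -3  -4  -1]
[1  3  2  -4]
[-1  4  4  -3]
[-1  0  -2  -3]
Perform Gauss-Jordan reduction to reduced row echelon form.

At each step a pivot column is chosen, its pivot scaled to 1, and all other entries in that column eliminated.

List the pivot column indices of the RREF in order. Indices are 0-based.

[1] R0 /= -3  ⇒  (1, 1, 4/3, 1/3)
     R1 -= 1·R0  ⇒  (0, 2, 2/3, -13/3)
     R2 -= -1·R0  ⇒  (0, 5, 16/3, -8/3)
     R3 -= -1·R0  ⇒  (0, 1, -2/3, -8/3)
[2] R1 /= 2  ⇒  (0, 1, 1/3, -13/6)
     R0 -= 1·R1  ⇒  (1, 0, 1, 5/2)
     R2 -= 5·R1  ⇒  (0, 0, 11/3, 49/6)
     R3 -= 1·R1  ⇒  (0, 0, -1, -1/2)
[3] R2 /= 11/3  ⇒  (0, 0, 1, 49/22)
     R0 -= 1·R2  ⇒  (1, 0, 0, 3/11)
     R1 -= 1/3·R2  ⇒  (0, 1, 0, -32/11)
     R3 -= -1·R2  ⇒  (0, 0, 0, 19/11)
[4] R3 /= 19/11  ⇒  (0, 0, 0, 1)
     R0 -= 3/11·R3  ⇒  (1, 0, 0, 0)
     R1 -= -32/11·R3  ⇒  (0, 1, 0, 0)
     R2 -= 49/22·R3  ⇒  (0, 0, 1, 0)

pivot columns: 0, 1, 2, 3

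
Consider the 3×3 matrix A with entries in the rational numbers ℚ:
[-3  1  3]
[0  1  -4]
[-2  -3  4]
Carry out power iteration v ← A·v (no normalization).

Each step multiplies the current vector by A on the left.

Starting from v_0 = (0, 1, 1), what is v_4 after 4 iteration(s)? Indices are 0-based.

v_0 = (0, 1, 1).
v_1 = A·v_0 = (4, -3, 1).
v_2 = A·v_1 = (-12, -7, 5).
v_3 = A·v_2 = (44, -27, 65).
v_4 = A·v_3 = (36, -287, 253).

v_4 = (36, -287, 253)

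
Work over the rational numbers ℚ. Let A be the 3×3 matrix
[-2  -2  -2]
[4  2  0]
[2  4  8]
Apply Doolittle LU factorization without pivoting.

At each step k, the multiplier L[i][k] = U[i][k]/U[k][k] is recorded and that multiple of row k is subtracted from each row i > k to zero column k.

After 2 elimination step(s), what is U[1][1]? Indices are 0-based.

U[1][1] = -2

k=0: U[0][0]=-2
  eliminate (1,0): mult=-2, new row 1: (0, -2, -4); set L[1][0]=-2
  eliminate (2,0): mult=-1, new row 2: (0, 2, 6); set L[2][0]=-1
k=1: U[1][1]=-2
  eliminate (2,1): mult=-1, new row 2: (0, 0, 2); set L[2][1]=-1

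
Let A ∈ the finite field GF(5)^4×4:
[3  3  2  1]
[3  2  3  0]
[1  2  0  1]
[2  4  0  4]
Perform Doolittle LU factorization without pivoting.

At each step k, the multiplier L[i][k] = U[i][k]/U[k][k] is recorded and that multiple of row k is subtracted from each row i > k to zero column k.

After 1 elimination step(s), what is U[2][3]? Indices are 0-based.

U[2][3] = 4

k=0: U[0][0]=3
  eliminate (1,0): mult=1, new row 1: (0, 4, 1, 4); set L[1][0]=1
  eliminate (2,0): mult=2, new row 2: (0, 1, 1, 4); set L[2][0]=2
  eliminate (3,0): mult=4, new row 3: (0, 2, 2, 0); set L[3][0]=4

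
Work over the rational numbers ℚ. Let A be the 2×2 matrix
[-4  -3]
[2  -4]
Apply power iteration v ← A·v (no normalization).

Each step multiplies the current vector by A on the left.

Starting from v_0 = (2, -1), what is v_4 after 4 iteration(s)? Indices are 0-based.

v_4 = (-1048, -356)

v_0 = (2, -1).
v_1 = A·v_0 = (-5, 8).
v_2 = A·v_1 = (-4, -42).
v_3 = A·v_2 = (142, 160).
v_4 = A·v_3 = (-1048, -356).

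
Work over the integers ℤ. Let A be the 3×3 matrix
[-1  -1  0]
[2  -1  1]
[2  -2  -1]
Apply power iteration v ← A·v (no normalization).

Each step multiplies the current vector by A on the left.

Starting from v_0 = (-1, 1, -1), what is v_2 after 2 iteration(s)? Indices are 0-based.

v_0 = (-1, 1, -1).
v_1 = A·v_0 = (0, -4, -3).
v_2 = A·v_1 = (4, 1, 11).

v_2 = (4, 1, 11)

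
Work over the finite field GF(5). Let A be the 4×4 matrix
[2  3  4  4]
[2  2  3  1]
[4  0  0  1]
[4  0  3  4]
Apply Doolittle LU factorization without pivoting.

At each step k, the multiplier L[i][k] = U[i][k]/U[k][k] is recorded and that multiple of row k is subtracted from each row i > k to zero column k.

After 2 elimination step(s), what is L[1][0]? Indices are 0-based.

L[1][0] = 1

k=0: U[0][0]=2
  eliminate (1,0): mult=1, new row 1: (0, 4, 4, 2); set L[1][0]=1
  eliminate (2,0): mult=2, new row 2: (0, 4, 2, 3); set L[2][0]=2
  eliminate (3,0): mult=2, new row 3: (0, 4, 0, 1); set L[3][0]=2
k=1: U[1][1]=4
  eliminate (2,1): mult=1, new row 2: (0, 0, 3, 1); set L[2][1]=1
  eliminate (3,1): mult=1, new row 3: (0, 0, 1, 4); set L[3][1]=1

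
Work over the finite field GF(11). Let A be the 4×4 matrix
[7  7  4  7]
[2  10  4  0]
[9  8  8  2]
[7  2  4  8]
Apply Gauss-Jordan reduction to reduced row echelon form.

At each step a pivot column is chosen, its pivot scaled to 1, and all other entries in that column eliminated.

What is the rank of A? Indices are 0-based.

[1] R0 /= 7  ⇒  (1, 1, 10, 1)
     R1 -= 2·R0  ⇒  (0, 8, 6, 9)
     R2 -= 9·R0  ⇒  (0, 10, 6, 4)
     R3 -= 7·R0  ⇒  (0, 6, 0, 1)
[2] R1 /= 8  ⇒  (0, 1, 9, 8)
     R0 -= 1·R1  ⇒  (1, 0, 1, 4)
     R2 -= 10·R1  ⇒  (0, 0, 4, 1)
     R3 -= 6·R1  ⇒  (0, 0, 1, 8)
[3] R2 /= 4  ⇒  (0, 0, 1, 3)
     R0 -= 1·R2  ⇒  (1, 0, 0, 1)
     R1 -= 9·R2  ⇒  (0, 1, 0, 3)
     R3 -= 1·R2  ⇒  (0, 0, 0, 5)
[4] R3 /= 5  ⇒  (0, 0, 0, 1)
     R0 -= 1·R3  ⇒  (1, 0, 0, 0)
     R1 -= 3·R3  ⇒  (0, 1, 0, 0)
     R2 -= 3·R3  ⇒  (0, 0, 1, 0)

rank = 4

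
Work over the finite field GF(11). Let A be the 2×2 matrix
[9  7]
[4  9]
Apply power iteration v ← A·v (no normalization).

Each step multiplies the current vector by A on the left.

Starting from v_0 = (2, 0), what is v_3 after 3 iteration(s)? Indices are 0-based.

v_0 = (2, 0).
v_1 = A·v_0 = (7, 8).
v_2 = A·v_1 = (9, 1).
v_3 = A·v_2 = (0, 1).

v_3 = (0, 1)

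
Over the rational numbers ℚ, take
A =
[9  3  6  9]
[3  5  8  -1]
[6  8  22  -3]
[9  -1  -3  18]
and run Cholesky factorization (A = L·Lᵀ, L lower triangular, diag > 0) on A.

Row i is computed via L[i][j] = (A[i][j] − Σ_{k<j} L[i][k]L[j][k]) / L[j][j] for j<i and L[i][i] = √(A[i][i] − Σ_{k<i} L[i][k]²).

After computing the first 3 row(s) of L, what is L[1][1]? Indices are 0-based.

Step 1: L[0][0] = √(9) = 3.
  L[1][0] = (3) / L[0][0] = 1.
Step 2: L[1][1] = √(4) = 2.
  L[2][0] = (6) / L[0][0] = 2.
  L[2][1] = (6) / L[1][1] = 3.
Step 3: L[2][2] = √(9) = 3.

L[1][1] = 2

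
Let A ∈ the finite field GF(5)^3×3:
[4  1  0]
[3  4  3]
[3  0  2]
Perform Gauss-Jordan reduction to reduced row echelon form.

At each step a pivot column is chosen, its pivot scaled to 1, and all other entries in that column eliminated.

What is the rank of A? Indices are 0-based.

[1] R0 /= 4  ⇒  (1, 4, 0)
     R1 -= 3·R0  ⇒  (0, 2, 3)
     R2 -= 3·R0  ⇒  (0, 3, 2)
[2] R1 /= 2  ⇒  (0, 1, 4)
     R0 -= 4·R1  ⇒  (1, 0, 4)
     R2 -= 3·R1  ⇒  (0, 0, 0)
column 2 empty below row 2

rank = 2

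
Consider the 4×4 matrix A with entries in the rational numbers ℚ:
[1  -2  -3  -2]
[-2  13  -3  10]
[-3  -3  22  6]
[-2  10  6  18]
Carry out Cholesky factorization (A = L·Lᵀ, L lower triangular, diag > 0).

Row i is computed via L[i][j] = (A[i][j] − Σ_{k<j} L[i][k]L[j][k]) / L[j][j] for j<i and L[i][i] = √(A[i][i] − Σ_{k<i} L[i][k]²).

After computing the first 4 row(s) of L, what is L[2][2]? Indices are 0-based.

L[2][2] = 2

Step 1: L[0][0] = √(1) = 1.
  L[1][0] = (-2) / L[0][0] = -2.
Step 2: L[1][1] = √(9) = 3.
  L[2][0] = (-3) / L[0][0] = -3.
  L[2][1] = (-9) / L[1][1] = -3.
Step 3: L[2][2] = √(4) = 2.
  L[3][0] = (-2) / L[0][0] = -2.
  L[3][1] = (6) / L[1][1] = 2.
  L[3][2] = (6) / L[2][2] = 3.
Step 4: L[3][3] = √(1) = 1.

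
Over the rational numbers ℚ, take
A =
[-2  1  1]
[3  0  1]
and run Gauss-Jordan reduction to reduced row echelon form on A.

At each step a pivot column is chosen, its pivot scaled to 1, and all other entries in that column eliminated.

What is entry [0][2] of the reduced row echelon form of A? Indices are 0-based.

M[0][2] = 1/3

[1] R0 /= -2  ⇒  (1, -1/2, -1/2)
     R1 -= 3·R0  ⇒  (0, 3/2, 5/2)
[2] R1 /= 3/2  ⇒  (0, 1, 5/3)
     R0 -= -1/2·R1  ⇒  (1, 0, 1/3)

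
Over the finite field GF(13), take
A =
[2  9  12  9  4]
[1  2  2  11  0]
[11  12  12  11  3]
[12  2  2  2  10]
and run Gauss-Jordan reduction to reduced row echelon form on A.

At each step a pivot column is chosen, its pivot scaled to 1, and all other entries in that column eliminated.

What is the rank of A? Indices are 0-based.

rank = 4

[1] R0 /= 2  ⇒  (1, 11, 6, 11, 2)
     R1 -= 1·R0  ⇒  (0, 4, 9, 0, 11)
     R2 -= 11·R0  ⇒  (0, 8, 11, 7, 7)
     R3 -= 12·R0  ⇒  (0, 0, 8, 0, 12)
[2] R1 /= 4  ⇒  (0, 1, 12, 0, 6)
     R0 -= 11·R1  ⇒  (1, 0, 4, 11, 1)
     R2 -= 8·R1  ⇒  (0, 0, 6, 7, 11)
[3] R2 /= 6  ⇒  (0, 0, 1, 12, 4)
     R0 -= 4·R2  ⇒  (1, 0, 0, 2, 11)
     R1 -= 12·R2  ⇒  (0, 1, 0, 12, 10)
     R3 -= 8·R2  ⇒  (0, 0, 0, 8, 6)
[4] R3 /= 8  ⇒  (0, 0, 0, 1, 4)
     R0 -= 2·R3  ⇒  (1, 0, 0, 0, 3)
     R1 -= 12·R3  ⇒  (0, 1, 0, 0, 1)
     R2 -= 12·R3  ⇒  (0, 0, 1, 0, 8)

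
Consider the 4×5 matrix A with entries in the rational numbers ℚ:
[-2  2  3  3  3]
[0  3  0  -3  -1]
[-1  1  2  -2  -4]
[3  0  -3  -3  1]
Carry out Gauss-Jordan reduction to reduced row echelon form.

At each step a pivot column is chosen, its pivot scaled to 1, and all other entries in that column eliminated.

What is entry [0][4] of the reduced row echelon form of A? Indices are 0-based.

step 1: normalize row 0 (÷-2) = (1, -1, -3/2, -3/2, -3/2)
  row 2: subtract -1×row0 = (0, 0, 1/2, -7/2, -11/2)
  row 3: subtract 3×row0 = (0, 3, 3/2, 3/2, 11/2)
step 2: normalize row 1 (÷3) = (0, 1, 0, -1, -1/3)
  row 0: subtract -1×row1 = (1, 0, -3/2, -5/2, -11/6)
  row 3: subtract 3×row1 = (0, 0, 3/2, 9/2, 13/2)
step 3: normalize row 2 (÷1/2) = (0, 0, 1, -7, -11)
  row 0: subtract -3/2×row2 = (1, 0, 0, -13, -55/3)
  row 3: subtract 3/2×row2 = (0, 0, 0, 15, 23)
step 4: normalize row 3 (÷15) = (0, 0, 0, 1, 23/15)
  row 0: subtract -13×row3 = (1, 0, 0, 0, 8/5)
  row 1: subtract -1×row3 = (0, 1, 0, 0, 6/5)
  row 2: subtract -7×row3 = (0, 0, 1, 0, -4/15)

M[0][4] = 8/5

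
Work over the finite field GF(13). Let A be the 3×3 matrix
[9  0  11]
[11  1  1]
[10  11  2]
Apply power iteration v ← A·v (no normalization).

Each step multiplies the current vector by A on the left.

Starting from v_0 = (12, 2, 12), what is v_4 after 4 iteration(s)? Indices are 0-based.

v_0 = (12, 2, 12).
v_1 = A·v_0 = (6, 3, 10).
v_2 = A·v_1 = (8, 1, 9).
v_3 = A·v_2 = (2, 7, 5).
v_4 = A·v_3 = (8, 8, 3).

v_4 = (8, 8, 3)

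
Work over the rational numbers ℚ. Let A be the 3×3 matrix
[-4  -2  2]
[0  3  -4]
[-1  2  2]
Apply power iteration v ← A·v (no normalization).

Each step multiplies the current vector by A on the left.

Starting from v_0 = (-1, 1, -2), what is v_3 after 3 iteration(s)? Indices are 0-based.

v_3 = (34, 23, 134)

v_0 = (-1, 1, -2).
v_1 = A·v_0 = (-2, 11, -1).
v_2 = A·v_1 = (-16, 37, 22).
v_3 = A·v_2 = (34, 23, 134).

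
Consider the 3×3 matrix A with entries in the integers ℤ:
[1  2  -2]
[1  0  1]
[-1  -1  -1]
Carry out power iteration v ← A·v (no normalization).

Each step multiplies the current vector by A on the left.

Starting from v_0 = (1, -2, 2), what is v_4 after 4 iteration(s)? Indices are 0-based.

v_0 = (1, -2, 2).
v_1 = A·v_0 = (-7, 3, -1).
v_2 = A·v_1 = (1, -8, 5).
v_3 = A·v_2 = (-25, 6, 2).
v_4 = A·v_3 = (-17, -23, 17).

v_4 = (-17, -23, 17)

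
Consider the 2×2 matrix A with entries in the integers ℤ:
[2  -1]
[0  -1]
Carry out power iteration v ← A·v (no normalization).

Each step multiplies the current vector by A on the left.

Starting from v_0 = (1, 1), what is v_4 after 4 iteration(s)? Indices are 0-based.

v_4 = (11, 1)

v_0 = (1, 1).
v_1 = A·v_0 = (1, -1).
v_2 = A·v_1 = (3, 1).
v_3 = A·v_2 = (5, -1).
v_4 = A·v_3 = (11, 1).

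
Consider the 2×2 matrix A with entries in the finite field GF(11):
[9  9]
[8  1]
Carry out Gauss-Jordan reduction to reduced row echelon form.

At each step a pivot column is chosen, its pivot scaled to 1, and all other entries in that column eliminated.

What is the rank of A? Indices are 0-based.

rank = 2

pivot(0,0)=9: scale R0 → (1, 1)
  clear (1,0): R1 −= (8)R0 → (0, 4)
pivot(1,1)=4: scale R1 → (0, 1)
  clear (0,1): R0 −= (1)R1 → (1, 0)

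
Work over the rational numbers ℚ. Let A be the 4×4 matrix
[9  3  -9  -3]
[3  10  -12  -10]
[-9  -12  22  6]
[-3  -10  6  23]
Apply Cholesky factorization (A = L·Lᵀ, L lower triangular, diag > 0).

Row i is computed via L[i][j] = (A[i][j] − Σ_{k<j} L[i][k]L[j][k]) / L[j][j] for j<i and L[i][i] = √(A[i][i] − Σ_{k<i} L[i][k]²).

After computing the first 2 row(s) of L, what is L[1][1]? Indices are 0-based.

L[1][1] = 3

Step 1: L[0][0] = √(9) = 3.
  L[1][0] = (3) / L[0][0] = 1.
Step 2: L[1][1] = √(9) = 3.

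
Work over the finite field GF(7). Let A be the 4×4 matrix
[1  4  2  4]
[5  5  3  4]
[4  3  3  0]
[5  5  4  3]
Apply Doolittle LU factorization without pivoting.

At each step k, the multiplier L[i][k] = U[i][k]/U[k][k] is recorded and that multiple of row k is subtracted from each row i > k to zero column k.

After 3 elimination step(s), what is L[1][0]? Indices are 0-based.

L[1][0] = 5

k=0: U[0][0]=1
  eliminate (1,0): mult=5, new row 1: (0, 6, 0, 5); set L[1][0]=5
  eliminate (2,0): mult=4, new row 2: (0, 1, 2, 5); set L[2][0]=4
  eliminate (3,0): mult=5, new row 3: (0, 6, 1, 4); set L[3][0]=5
k=1: U[1][1]=6
  eliminate (2,1): mult=6, new row 2: (0, 0, 2, 3); set L[2][1]=6
  eliminate (3,1): mult=1, new row 3: (0, 0, 1, 6); set L[3][1]=1
k=2: U[2][2]=2
  eliminate (3,2): mult=4, new row 3: (0, 0, 0, 1); set L[3][2]=4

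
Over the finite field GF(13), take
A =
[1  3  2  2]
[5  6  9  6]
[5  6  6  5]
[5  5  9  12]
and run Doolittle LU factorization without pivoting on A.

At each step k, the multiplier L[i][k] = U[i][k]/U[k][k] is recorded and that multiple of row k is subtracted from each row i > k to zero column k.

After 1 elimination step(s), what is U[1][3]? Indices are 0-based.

k=0: U[0][0]=1
  eliminate (1,0): mult=5, new row 1: (0, 4, 12, 9); set L[1][0]=5
  eliminate (2,0): mult=5, new row 2: (0, 4, 9, 8); set L[2][0]=5
  eliminate (3,0): mult=5, new row 3: (0, 3, 12, 2); set L[3][0]=5

U[1][3] = 9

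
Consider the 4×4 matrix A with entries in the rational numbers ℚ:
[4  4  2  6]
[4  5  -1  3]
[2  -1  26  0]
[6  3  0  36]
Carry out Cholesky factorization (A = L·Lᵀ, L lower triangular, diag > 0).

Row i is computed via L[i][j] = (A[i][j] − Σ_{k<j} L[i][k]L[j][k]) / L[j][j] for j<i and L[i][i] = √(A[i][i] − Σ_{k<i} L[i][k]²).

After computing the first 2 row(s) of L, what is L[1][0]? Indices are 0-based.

L[1][0] = 2

Step 1: L[0][0] = √(4) = 2.
  L[1][0] = (4) / L[0][0] = 2.
Step 2: L[1][1] = √(1) = 1.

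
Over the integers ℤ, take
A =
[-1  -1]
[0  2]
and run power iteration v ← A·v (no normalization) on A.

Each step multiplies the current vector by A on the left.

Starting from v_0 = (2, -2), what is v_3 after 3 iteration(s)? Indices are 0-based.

v_0 = (2, -2).
v_1 = A·v_0 = (0, -4).
v_2 = A·v_1 = (4, -8).
v_3 = A·v_2 = (4, -16).

v_3 = (4, -16)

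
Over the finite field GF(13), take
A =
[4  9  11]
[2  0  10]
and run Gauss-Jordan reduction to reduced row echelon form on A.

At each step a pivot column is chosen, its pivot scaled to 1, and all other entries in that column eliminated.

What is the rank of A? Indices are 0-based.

rank = 2

[1] R0 /= 4  ⇒  (1, 12, 6)
     R1 -= 2·R0  ⇒  (0, 2, 11)
[2] R1 /= 2  ⇒  (0, 1, 12)
     R0 -= 12·R1  ⇒  (1, 0, 5)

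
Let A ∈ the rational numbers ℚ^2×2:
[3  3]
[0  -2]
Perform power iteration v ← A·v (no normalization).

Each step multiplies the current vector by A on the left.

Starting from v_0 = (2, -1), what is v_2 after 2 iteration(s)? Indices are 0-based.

v_2 = (15, -4)

v_0 = (2, -1).
v_1 = A·v_0 = (3, 2).
v_2 = A·v_1 = (15, -4).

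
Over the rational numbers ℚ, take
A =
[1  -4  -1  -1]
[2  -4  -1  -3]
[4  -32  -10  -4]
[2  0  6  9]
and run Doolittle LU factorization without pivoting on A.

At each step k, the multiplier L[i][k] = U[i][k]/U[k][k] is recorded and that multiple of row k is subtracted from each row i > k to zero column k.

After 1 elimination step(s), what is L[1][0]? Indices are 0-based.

L[1][0] = 2

Step 1: pivot at (0,0) is 1.
  row1 ← row1 − (2)·row0  ⇒  L[1][0]=2, U row1=(0, 4, 1, -1)
  row2 ← row2 − (4)·row0  ⇒  L[2][0]=4, U row2=(0, -16, -6, 0)
  row3 ← row3 − (2)·row0  ⇒  L[3][0]=2, U row3=(0, 8, 8, 11)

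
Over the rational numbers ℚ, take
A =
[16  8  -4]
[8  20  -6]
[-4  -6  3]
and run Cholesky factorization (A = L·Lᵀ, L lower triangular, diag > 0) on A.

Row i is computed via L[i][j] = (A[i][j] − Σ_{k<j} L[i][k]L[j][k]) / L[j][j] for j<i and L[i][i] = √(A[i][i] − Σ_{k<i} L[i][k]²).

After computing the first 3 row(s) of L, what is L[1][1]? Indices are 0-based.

Step 1: L[0][0] = √(16) = 4.
  L[1][0] = (8) / L[0][0] = 2.
Step 2: L[1][1] = √(16) = 4.
  L[2][0] = (-4) / L[0][0] = -1.
  L[2][1] = (-4) / L[1][1] = -1.
Step 3: L[2][2] = √(1) = 1.

L[1][1] = 4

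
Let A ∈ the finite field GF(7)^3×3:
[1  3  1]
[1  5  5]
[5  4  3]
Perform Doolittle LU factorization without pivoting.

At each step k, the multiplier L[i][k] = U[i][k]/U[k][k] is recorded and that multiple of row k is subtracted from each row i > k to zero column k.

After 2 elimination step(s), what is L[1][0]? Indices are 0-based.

k=0: U[0][0]=1
  eliminate (1,0): mult=1, new row 1: (0, 2, 4); set L[1][0]=1
  eliminate (2,0): mult=5, new row 2: (0, 3, 5); set L[2][0]=5
k=1: U[1][1]=2
  eliminate (2,1): mult=5, new row 2: (0, 0, 6); set L[2][1]=5

L[1][0] = 1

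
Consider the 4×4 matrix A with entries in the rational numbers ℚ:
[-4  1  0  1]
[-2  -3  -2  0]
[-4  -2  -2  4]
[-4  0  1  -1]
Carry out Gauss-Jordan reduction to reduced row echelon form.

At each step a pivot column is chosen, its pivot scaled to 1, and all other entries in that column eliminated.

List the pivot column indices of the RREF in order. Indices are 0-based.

pivot columns: 0, 1, 2, 3

pivot(0,0)=-4: scale R0 → (1, -1/4, 0, -1/4)
  clear (1,0): R1 −= (-2)R0 → (0, -7/2, -2, -1/2)
  clear (2,0): R2 −= (-4)R0 → (0, -3, -2, 3)
  clear (3,0): R3 −= (-4)R0 → (0, -1, 1, -2)
pivot(1,1)=-7/2: scale R1 → (0, 1, 4/7, 1/7)
  clear (0,1): R0 −= (-1/4)R1 → (1, 0, 1/7, -3/14)
  clear (2,1): R2 −= (-3)R1 → (0, 0, -2/7, 24/7)
  clear (3,1): R3 −= (-1)R1 → (0, 0, 11/7, -13/7)
pivot(2,2)=-2/7: scale R2 → (0, 0, 1, -12)
  clear (0,2): R0 −= (1/7)R2 → (1, 0, 0, 3/2)
  clear (1,2): R1 −= (4/7)R2 → (0, 1, 0, 7)
  clear (3,2): R3 −= (11/7)R2 → (0, 0, 0, 17)
pivot(3,3)=17: scale R3 → (0, 0, 0, 1)
  clear (0,3): R0 −= (3/2)R3 → (1, 0, 0, 0)
  clear (1,3): R1 −= (7)R3 → (0, 1, 0, 0)
  clear (2,3): R2 −= (-12)R3 → (0, 0, 1, 0)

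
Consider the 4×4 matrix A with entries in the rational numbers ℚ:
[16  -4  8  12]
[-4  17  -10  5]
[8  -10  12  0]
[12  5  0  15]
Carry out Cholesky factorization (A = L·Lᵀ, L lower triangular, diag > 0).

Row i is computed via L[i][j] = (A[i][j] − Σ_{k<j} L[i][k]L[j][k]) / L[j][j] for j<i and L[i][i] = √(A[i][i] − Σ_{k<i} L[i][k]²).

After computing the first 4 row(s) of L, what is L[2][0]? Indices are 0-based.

Step 1: L[0][0] = √(16) = 4.
  L[1][0] = (-4) / L[0][0] = -1.
Step 2: L[1][1] = √(16) = 4.
  L[2][0] = (8) / L[0][0] = 2.
  L[2][1] = (-8) / L[1][1] = -2.
Step 3: L[2][2] = √(4) = 2.
  L[3][0] = (12) / L[0][0] = 3.
  L[3][1] = (8) / L[1][1] = 2.
  L[3][2] = (-2) / L[2][2] = -1.
Step 4: L[3][3] = √(1) = 1.

L[2][0] = 2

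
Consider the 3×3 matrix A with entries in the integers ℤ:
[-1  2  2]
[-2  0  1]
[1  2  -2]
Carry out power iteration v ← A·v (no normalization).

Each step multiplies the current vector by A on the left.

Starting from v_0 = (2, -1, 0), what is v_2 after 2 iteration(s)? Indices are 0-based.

v_0 = (2, -1, 0).
v_1 = A·v_0 = (-4, -4, 0).
v_2 = A·v_1 = (-4, 8, -12).

v_2 = (-4, 8, -12)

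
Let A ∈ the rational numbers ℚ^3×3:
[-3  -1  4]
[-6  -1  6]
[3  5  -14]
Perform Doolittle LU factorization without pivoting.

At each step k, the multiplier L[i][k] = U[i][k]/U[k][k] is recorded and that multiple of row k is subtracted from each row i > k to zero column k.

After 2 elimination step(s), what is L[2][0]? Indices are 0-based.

Step 1: pivot at (0,0) is -3.
  row1 ← row1 − (2)·row0  ⇒  L[1][0]=2, U row1=(0, 1, -2)
  row2 ← row2 − (-1)·row0  ⇒  L[2][0]=-1, U row2=(0, 4, -10)
Step 2: pivot at (1,1) is 1.
  row2 ← row2 − (4)·row1  ⇒  L[2][1]=4, U row2=(0, 0, -2)

L[2][0] = -1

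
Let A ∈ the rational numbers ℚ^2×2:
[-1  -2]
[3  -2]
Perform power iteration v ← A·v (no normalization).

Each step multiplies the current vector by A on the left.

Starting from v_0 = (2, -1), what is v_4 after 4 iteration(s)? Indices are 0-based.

v_4 = (-16, 176)

v_0 = (2, -1).
v_1 = A·v_0 = (0, 8).
v_2 = A·v_1 = (-16, -16).
v_3 = A·v_2 = (48, -16).
v_4 = A·v_3 = (-16, 176).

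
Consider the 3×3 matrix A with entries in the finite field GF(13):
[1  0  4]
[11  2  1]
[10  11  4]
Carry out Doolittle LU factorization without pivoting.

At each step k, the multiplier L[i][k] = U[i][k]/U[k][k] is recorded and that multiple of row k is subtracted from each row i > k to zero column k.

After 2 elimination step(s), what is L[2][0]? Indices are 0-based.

Step 1: pivot at (0,0) is 1.
  row1 ← row1 − (11)·row0  ⇒  L[1][0]=11, U row1=(0, 2, 9)
  row2 ← row2 − (10)·row0  ⇒  L[2][0]=10, U row2=(0, 11, 3)
Step 2: pivot at (1,1) is 2.
  row2 ← row2 − (12)·row1  ⇒  L[2][1]=12, U row2=(0, 0, 12)

L[2][0] = 10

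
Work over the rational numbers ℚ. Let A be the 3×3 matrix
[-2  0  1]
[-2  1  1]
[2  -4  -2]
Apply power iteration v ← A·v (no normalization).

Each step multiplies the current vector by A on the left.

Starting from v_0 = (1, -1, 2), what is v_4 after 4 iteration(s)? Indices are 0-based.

v_0 = (1, -1, 2).
v_1 = A·v_0 = (0, -1, 2).
v_2 = A·v_1 = (2, 1, 0).
v_3 = A·v_2 = (-4, -3, 0).
v_4 = A·v_3 = (8, 5, 4).

v_4 = (8, 5, 4)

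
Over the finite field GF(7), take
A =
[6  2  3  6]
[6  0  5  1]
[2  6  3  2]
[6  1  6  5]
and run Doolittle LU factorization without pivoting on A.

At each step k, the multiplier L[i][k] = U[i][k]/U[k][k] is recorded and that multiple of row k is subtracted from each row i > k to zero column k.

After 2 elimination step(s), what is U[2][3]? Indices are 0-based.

k=0: U[0][0]=6
  eliminate (1,0): mult=1, new row 1: (0, 5, 2, 2); set L[1][0]=1
  eliminate (2,0): mult=5, new row 2: (0, 3, 2, 0); set L[2][0]=5
  eliminate (3,0): mult=1, new row 3: (0, 6, 3, 6); set L[3][0]=1
k=1: U[1][1]=5
  eliminate (2,1): mult=2, new row 2: (0, 0, 5, 3); set L[2][1]=2
  eliminate (3,1): mult=4, new row 3: (0, 0, 2, 5); set L[3][1]=4

U[2][3] = 3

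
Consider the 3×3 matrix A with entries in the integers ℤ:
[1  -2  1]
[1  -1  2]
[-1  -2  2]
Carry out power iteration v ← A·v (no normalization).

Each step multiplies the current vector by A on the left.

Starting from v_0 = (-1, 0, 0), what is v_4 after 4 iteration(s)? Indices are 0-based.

v_0 = (-1, 0, 0).
v_1 = A·v_0 = (-1, -1, 1).
v_2 = A·v_1 = (2, 2, 5).
v_3 = A·v_2 = (3, 10, 4).
v_4 = A·v_3 = (-13, 1, -15).

v_4 = (-13, 1, -15)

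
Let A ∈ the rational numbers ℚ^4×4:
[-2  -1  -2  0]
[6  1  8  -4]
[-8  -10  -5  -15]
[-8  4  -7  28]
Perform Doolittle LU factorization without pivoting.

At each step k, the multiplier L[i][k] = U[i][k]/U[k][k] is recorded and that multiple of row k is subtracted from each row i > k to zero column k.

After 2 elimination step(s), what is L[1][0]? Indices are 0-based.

[col 0] pivot -2
  R1 -= -3*R0 → (0, -2, 2, -4)  (L[1][0] := -3)
  R2 -= 4*R0 → (0, -6, 3, -15)  (L[2][0] := 4)
  R3 -= 4*R0 → (0, 8, 1, 28)  (L[3][0] := 4)
[col 1] pivot -2
  R2 -= 3*R1 → (0, 0, -3, -3)  (L[2][1] := 3)
  R3 -= -4*R1 → (0, 0, 9, 12)  (L[3][1] := -4)

L[1][0] = -3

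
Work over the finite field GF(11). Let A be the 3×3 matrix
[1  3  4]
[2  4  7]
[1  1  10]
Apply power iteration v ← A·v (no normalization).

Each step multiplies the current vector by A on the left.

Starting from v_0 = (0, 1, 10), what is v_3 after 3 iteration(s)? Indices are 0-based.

v_0 = (0, 1, 10).
v_1 = A·v_0 = (10, 8, 2).
v_2 = A·v_1 = (9, 0, 5).
v_3 = A·v_2 = (7, 9, 4).

v_3 = (7, 9, 4)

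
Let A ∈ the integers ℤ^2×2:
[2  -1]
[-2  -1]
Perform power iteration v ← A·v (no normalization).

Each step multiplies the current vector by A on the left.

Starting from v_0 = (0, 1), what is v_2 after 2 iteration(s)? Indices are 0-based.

v_0 = (0, 1).
v_1 = A·v_0 = (-1, -1).
v_2 = A·v_1 = (-1, 3).

v_2 = (-1, 3)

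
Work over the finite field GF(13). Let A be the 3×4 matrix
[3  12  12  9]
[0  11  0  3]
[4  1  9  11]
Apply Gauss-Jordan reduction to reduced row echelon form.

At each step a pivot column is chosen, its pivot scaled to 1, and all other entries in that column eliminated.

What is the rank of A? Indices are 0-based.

rank = 3

pivot(0,0)=3: scale R0 → (1, 4, 4, 3)
  clear (2,0): R2 −= (4)R0 → (0, 11, 6, 12)
pivot(1,1)=11: scale R1 → (0, 1, 0, 5)
  clear (0,1): R0 −= (4)R1 → (1, 0, 4, 9)
  clear (2,1): R2 −= (11)R1 → (0, 0, 6, 9)
pivot(2,2)=6: scale R2 → (0, 0, 1, 8)
  clear (0,2): R0 −= (4)R2 → (1, 0, 0, 3)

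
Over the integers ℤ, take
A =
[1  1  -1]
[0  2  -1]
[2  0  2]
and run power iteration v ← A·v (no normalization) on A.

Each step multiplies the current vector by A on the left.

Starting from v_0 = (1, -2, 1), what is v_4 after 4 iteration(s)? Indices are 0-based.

v_4 = (-47, -50, -86)

v_0 = (1, -2, 1).
v_1 = A·v_0 = (-2, -5, 4).
v_2 = A·v_1 = (-11, -14, 4).
v_3 = A·v_2 = (-29, -32, -14).
v_4 = A·v_3 = (-47, -50, -86).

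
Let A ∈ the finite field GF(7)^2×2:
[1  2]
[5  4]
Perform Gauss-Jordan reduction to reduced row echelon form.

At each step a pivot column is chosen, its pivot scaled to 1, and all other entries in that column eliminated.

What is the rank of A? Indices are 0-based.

step 1: normalize row 0 (÷1) = (1, 2)
  row 1: subtract 5×row0 = (0, 1)
step 2: normalize row 1 (÷1) = (0, 1)
  row 0: subtract 2×row1 = (1, 0)

rank = 2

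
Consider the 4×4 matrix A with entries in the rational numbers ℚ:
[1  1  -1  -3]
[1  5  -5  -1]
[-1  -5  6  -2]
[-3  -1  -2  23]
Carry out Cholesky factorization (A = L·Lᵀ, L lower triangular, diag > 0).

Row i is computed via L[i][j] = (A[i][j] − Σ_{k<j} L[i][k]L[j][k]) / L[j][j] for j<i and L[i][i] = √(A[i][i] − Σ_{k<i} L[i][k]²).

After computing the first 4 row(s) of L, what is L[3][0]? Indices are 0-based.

L[3][0] = -3

Step 1: L[0][0] = √(1) = 1.
  L[1][0] = (1) / L[0][0] = 1.
Step 2: L[1][1] = √(4) = 2.
  L[2][0] = (-1) / L[0][0] = -1.
  L[2][1] = (-4) / L[1][1] = -2.
Step 3: L[2][2] = √(1) = 1.
  L[3][0] = (-3) / L[0][0] = -3.
  L[3][1] = (2) / L[1][1] = 1.
  L[3][2] = (-3) / L[2][2] = -3.
Step 4: L[3][3] = √(4) = 2.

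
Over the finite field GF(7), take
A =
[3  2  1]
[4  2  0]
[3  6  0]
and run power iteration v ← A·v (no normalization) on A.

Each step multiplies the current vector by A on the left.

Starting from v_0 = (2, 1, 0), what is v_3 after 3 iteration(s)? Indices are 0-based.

v_3 = (6, 6, 4)

v_0 = (2, 1, 0).
v_1 = A·v_0 = (1, 3, 5).
v_2 = A·v_1 = (0, 3, 0).
v_3 = A·v_2 = (6, 6, 4).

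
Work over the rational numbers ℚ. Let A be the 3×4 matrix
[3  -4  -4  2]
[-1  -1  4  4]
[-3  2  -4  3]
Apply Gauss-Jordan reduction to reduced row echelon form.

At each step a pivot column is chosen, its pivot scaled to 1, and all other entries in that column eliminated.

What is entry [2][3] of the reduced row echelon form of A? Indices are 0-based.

M[2][3] = -7/72

step 1: normalize row 0 (÷3) = (1, -4/3, -4/3, 2/3)
  row 1: subtract -1×row0 = (0, -7/3, 8/3, 14/3)
  row 2: subtract -3×row0 = (0, -2, -8, 5)
step 2: normalize row 1 (÷-7/3) = (0, 1, -8/7, -2)
  row 0: subtract -4/3×row1 = (1, 0, -20/7, -2)
  row 2: subtract -2×row1 = (0, 0, -72/7, 1)
step 3: normalize row 2 (÷-72/7) = (0, 0, 1, -7/72)
  row 0: subtract -20/7×row2 = (1, 0, 0, -41/18)
  row 1: subtract -8/7×row2 = (0, 1, 0, -19/9)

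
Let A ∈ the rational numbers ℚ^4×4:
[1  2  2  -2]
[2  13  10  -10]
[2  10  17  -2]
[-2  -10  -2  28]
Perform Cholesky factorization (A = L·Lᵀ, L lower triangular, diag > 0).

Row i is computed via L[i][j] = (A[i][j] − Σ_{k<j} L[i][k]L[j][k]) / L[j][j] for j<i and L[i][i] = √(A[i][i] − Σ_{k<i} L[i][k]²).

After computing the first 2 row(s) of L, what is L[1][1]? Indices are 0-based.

Step 1: L[0][0] = √(1) = 1.
  L[1][0] = (2) / L[0][0] = 2.
Step 2: L[1][1] = √(9) = 3.

L[1][1] = 3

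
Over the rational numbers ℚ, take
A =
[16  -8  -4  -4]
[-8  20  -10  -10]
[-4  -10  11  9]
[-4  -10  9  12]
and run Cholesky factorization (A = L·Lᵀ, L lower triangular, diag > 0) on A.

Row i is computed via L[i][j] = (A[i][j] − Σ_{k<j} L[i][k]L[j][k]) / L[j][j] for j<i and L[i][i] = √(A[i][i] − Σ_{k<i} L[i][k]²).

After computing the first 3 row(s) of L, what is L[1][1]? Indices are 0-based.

Step 1: L[0][0] = √(16) = 4.
  L[1][0] = (-8) / L[0][0] = -2.
Step 2: L[1][1] = √(16) = 4.
  L[2][0] = (-4) / L[0][0] = -1.
  L[2][1] = (-12) / L[1][1] = -3.
Step 3: L[2][2] = √(1) = 1.

L[1][1] = 4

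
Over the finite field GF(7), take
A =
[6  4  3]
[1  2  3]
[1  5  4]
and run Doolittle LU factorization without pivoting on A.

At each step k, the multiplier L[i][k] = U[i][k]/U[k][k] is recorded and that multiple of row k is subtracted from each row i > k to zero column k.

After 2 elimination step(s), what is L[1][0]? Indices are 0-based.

k=0: U[0][0]=6
  eliminate (1,0): mult=6, new row 1: (0, 6, 6); set L[1][0]=6
  eliminate (2,0): mult=6, new row 2: (0, 2, 0); set L[2][0]=6
k=1: U[1][1]=6
  eliminate (2,1): mult=5, new row 2: (0, 0, 5); set L[2][1]=5

L[1][0] = 6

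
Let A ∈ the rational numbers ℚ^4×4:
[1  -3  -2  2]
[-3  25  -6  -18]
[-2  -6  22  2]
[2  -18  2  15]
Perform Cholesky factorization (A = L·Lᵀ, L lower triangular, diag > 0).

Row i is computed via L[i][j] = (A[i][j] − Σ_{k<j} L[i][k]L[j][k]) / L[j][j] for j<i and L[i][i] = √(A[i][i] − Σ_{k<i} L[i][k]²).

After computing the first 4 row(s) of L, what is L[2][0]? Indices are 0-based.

Step 1: L[0][0] = √(1) = 1.
  L[1][0] = (-3) / L[0][0] = -3.
Step 2: L[1][1] = √(16) = 4.
  L[2][0] = (-2) / L[0][0] = -2.
  L[2][1] = (-12) / L[1][1] = -3.
Step 3: L[2][2] = √(9) = 3.
  L[3][0] = (2) / L[0][0] = 2.
  L[3][1] = (-12) / L[1][1] = -3.
  L[3][2] = (-3) / L[2][2] = -1.
Step 4: L[3][3] = √(1) = 1.

L[2][0] = -2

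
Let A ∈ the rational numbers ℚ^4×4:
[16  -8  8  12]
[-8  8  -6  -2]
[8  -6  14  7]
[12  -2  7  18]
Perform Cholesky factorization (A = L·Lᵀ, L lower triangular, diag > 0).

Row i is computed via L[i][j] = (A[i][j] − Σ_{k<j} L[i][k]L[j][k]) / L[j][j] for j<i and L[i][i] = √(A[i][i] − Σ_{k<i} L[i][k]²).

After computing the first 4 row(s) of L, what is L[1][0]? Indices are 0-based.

L[1][0] = -2

Step 1: L[0][0] = √(16) = 4.
  L[1][0] = (-8) / L[0][0] = -2.
Step 2: L[1][1] = √(4) = 2.
  L[2][0] = (8) / L[0][0] = 2.
  L[2][1] = (-2) / L[1][1] = -1.
Step 3: L[2][2] = √(9) = 3.
  L[3][0] = (12) / L[0][0] = 3.
  L[3][1] = (4) / L[1][1] = 2.
  L[3][2] = (3) / L[2][2] = 1.
Step 4: L[3][3] = √(4) = 2.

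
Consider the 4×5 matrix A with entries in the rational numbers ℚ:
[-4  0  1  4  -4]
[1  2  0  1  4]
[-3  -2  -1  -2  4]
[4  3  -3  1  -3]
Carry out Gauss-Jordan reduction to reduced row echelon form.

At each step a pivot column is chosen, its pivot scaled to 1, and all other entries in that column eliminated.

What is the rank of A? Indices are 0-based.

rank = 4

step 1: normalize row 0 (÷-4) = (1, 0, -1/4, -1, 1)
  row 1: subtract 1×row0 = (0, 2, 1/4, 2, 3)
  row 2: subtract -3×row0 = (0, -2, -7/4, -5, 7)
  row 3: subtract 4×row0 = (0, 3, -2, 5, -7)
step 2: normalize row 1 (÷2) = (0, 1, 1/8, 1, 3/2)
  row 2: subtract -2×row1 = (0, 0, -3/2, -3, 10)
  row 3: subtract 3×row1 = (0, 0, -19/8, 2, -23/2)
step 3: normalize row 2 (÷-3/2) = (0, 0, 1, 2, -20/3)
  row 0: subtract -1/4×row2 = (1, 0, 0, -1/2, -2/3)
  row 1: subtract 1/8×row2 = (0, 1, 0, 3/4, 7/3)
  row 3: subtract -19/8×row2 = (0, 0, 0, 27/4, -82/3)
step 4: normalize row 3 (÷27/4) = (0, 0, 0, 1, -328/81)
  row 0: subtract -1/2×row3 = (1, 0, 0, 0, -218/81)
  row 1: subtract 3/4×row3 = (0, 1, 0, 0, 145/27)
  row 2: subtract 2×row3 = (0, 0, 1, 0, 116/81)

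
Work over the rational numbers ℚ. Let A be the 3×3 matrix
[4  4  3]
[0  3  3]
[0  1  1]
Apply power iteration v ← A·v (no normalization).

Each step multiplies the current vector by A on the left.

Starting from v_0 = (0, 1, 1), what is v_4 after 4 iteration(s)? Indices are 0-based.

v_4 = (1888, 384, 128)

v_0 = (0, 1, 1).
v_1 = A·v_0 = (7, 6, 2).
v_2 = A·v_1 = (58, 24, 8).
v_3 = A·v_2 = (352, 96, 32).
v_4 = A·v_3 = (1888, 384, 128).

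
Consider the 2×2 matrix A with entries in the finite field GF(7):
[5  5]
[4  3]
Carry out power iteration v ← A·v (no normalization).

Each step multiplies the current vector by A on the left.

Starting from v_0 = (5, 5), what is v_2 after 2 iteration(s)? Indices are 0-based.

v_0 = (5, 5).
v_1 = A·v_0 = (1, 0).
v_2 = A·v_1 = (5, 4).

v_2 = (5, 4)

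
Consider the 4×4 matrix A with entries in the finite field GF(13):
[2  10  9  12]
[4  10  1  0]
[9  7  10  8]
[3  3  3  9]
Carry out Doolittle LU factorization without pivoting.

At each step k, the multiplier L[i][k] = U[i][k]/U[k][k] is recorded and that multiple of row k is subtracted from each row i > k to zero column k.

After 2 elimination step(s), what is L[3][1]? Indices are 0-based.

L[3][1] = 9

k=0: U[0][0]=2
  eliminate (1,0): mult=2, new row 1: (0, 3, 9, 2); set L[1][0]=2
  eliminate (2,0): mult=11, new row 2: (0, 1, 2, 6); set L[2][0]=11
  eliminate (3,0): mult=8, new row 3: (0, 1, 9, 4); set L[3][0]=8
k=1: U[1][1]=3
  eliminate (2,1): mult=9, new row 2: (0, 0, 12, 1); set L[2][1]=9
  eliminate (3,1): mult=9, new row 3: (0, 0, 6, 12); set L[3][1]=9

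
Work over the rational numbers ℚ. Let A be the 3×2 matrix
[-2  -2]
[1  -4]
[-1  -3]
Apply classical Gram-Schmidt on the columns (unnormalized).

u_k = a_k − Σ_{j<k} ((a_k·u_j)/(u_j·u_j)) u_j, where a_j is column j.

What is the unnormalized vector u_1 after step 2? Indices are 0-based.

Step 1: u_0 = a_0 = (-2, 1, -1).
Step 2: u_1 = a_1 − (1/2)·u_0 = (-1, -9/2, -5/2).

u_1 = (-1, -9/2, -5/2)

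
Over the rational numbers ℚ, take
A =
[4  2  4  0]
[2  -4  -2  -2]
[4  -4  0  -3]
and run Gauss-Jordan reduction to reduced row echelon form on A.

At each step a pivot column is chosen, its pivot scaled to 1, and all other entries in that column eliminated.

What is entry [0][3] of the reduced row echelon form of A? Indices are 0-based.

step 1: normalize row 0 (÷4) = (1, 1/2, 1, 0)
  row 1: subtract 2×row0 = (0, -5, -4, -2)
  row 2: subtract 4×row0 = (0, -6, -4, -3)
step 2: normalize row 1 (÷-5) = (0, 1, 4/5, 2/5)
  row 0: subtract 1/2×row1 = (1, 0, 3/5, -1/5)
  row 2: subtract -6×row1 = (0, 0, 4/5, -3/5)
step 3: normalize row 2 (÷4/5) = (0, 0, 1, -3/4)
  row 0: subtract 3/5×row2 = (1, 0, 0, 1/4)
  row 1: subtract 4/5×row2 = (0, 1, 0, 1)

M[0][3] = 1/4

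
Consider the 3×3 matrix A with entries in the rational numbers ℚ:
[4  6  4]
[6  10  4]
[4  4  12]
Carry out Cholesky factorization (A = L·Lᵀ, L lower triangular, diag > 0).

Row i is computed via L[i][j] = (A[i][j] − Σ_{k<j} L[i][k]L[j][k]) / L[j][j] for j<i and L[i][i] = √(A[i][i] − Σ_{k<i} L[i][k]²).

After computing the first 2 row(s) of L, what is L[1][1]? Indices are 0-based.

Step 1: L[0][0] = √(4) = 2.
  L[1][0] = (6) / L[0][0] = 3.
Step 2: L[1][1] = √(1) = 1.

L[1][1] = 1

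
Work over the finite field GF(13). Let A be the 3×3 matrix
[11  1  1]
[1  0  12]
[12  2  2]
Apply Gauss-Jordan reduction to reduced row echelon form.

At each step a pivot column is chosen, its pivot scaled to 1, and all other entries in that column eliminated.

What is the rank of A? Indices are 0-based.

[1] R0 /= 11  ⇒  (1, 6, 6)
     R1 -= 1·R0  ⇒  (0, 7, 6)
     R2 -= 12·R0  ⇒  (0, 8, 8)
[2] R1 /= 7  ⇒  (0, 1, 12)
     R0 -= 6·R1  ⇒  (1, 0, 12)
     R2 -= 8·R1  ⇒  (0, 0, 3)
[3] R2 /= 3  ⇒  (0, 0, 1)
     R0 -= 12·R2  ⇒  (1, 0, 0)
     R1 -= 12·R2  ⇒  (0, 1, 0)

rank = 3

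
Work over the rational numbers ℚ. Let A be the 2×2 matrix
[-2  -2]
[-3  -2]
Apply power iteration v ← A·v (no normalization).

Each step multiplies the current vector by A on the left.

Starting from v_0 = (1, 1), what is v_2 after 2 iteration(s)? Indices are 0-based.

v_2 = (18, 22)

v_0 = (1, 1).
v_1 = A·v_0 = (-4, -5).
v_2 = A·v_1 = (18, 22).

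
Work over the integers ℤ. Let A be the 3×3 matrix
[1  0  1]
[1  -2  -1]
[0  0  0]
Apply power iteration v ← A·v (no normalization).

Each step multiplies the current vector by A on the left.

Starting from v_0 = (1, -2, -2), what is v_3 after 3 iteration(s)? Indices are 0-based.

v_0 = (1, -2, -2).
v_1 = A·v_0 = (-1, 7, 0).
v_2 = A·v_1 = (-1, -15, 0).
v_3 = A·v_2 = (-1, 29, 0).

v_3 = (-1, 29, 0)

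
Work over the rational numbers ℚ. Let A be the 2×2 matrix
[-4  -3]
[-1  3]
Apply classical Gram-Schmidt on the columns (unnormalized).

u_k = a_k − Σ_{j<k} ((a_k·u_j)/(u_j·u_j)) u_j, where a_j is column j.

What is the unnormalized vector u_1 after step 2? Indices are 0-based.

u_1 = (-15/17, 60/17)

Step 1: u_0 = a_0 = (-4, -1).
Step 2: u_1 = a_1 − (9/17)·u_0 = (-15/17, 60/17).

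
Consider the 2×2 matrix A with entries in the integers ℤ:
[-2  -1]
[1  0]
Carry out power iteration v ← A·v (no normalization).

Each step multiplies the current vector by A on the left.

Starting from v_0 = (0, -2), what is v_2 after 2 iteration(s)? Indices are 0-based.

v_2 = (-4, 2)

v_0 = (0, -2).
v_1 = A·v_0 = (2, 0).
v_2 = A·v_1 = (-4, 2).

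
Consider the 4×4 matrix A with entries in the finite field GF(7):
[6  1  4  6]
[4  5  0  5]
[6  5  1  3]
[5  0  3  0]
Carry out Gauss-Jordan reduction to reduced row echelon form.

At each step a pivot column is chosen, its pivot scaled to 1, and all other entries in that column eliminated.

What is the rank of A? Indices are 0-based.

pivot(0,0)=6: scale R0 → (1, 6, 3, 1)
  clear (1,0): R1 −= (4)R0 → (0, 2, 2, 1)
  clear (2,0): R2 −= (6)R0 → (0, 4, 4, 4)
  clear (3,0): R3 −= (5)R0 → (0, 5, 2, 2)
pivot(1,1)=2: scale R1 → (0, 1, 1, 4)
  clear (0,1): R0 −= (6)R1 → (1, 0, 4, 5)
  clear (2,1): R2 −= (4)R1 → (0, 0, 0, 2)
  clear (3,1): R3 −= (5)R1 → (0, 0, 4, 3)
pivot(2,2): swap R2↔R3
pivot(2,2)=4: scale R2 → (0, 0, 1, 6)
  clear (0,2): R0 −= (4)R2 → (1, 0, 0, 2)
  clear (1,2): R1 −= (1)R2 → (0, 1, 0, 5)
pivot(3,3)=2: scale R3 → (0, 0, 0, 1)
  clear (0,3): R0 −= (2)R3 → (1, 0, 0, 0)
  clear (1,3): R1 −= (5)R3 → (0, 1, 0, 0)
  clear (2,3): R2 −= (6)R3 → (0, 0, 1, 0)

rank = 4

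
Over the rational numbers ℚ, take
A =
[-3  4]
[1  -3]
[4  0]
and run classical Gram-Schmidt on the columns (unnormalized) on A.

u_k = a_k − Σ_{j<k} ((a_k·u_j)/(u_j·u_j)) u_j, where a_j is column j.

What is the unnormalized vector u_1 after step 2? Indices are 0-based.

u_1 = (59/26, -63/26, 30/13)

Step 1: u_0 = a_0 = (-3, 1, 4).
Step 2: u_1 = a_1 − (-15/26)·u_0 = (59/26, -63/26, 30/13).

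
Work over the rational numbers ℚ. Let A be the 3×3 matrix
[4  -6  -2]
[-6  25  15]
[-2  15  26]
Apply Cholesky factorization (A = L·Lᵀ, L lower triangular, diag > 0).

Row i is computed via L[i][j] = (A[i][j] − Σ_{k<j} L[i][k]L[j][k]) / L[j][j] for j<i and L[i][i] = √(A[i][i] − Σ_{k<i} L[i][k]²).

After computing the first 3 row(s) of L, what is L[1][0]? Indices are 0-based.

L[1][0] = -3

Step 1: L[0][0] = √(4) = 2.
  L[1][0] = (-6) / L[0][0] = -3.
Step 2: L[1][1] = √(16) = 4.
  L[2][0] = (-2) / L[0][0] = -1.
  L[2][1] = (12) / L[1][1] = 3.
Step 3: L[2][2] = √(16) = 4.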